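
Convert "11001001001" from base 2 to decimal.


Input: "11001001001" in base 2
Positional expansion:
  Digit '1' (value 1) x 2^10 = 1024
  Digit '1' (value 1) x 2^9 = 512
  Digit '0' (value 0) x 2^8 = 0
  Digit '0' (value 0) x 2^7 = 0
  Digit '1' (value 1) x 2^6 = 64
  Digit '0' (value 0) x 2^5 = 0
  Digit '0' (value 0) x 2^4 = 0
  Digit '1' (value 1) x 2^3 = 8
  Digit '0' (value 0) x 2^2 = 0
  Digit '0' (value 0) x 2^1 = 0
  Digit '1' (value 1) x 2^0 = 1
Sum = 1609

1609


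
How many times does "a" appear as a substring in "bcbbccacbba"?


Searching for "a" in "bcbbccacbba"
Scanning each position:
  Position 0: "b" => no
  Position 1: "c" => no
  Position 2: "b" => no
  Position 3: "b" => no
  Position 4: "c" => no
  Position 5: "c" => no
  Position 6: "a" => MATCH
  Position 7: "c" => no
  Position 8: "b" => no
  Position 9: "b" => no
  Position 10: "a" => MATCH
Total occurrences: 2

2


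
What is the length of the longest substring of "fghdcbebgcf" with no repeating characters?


Input: "fghdcbebgcf"
Sliding window (track last position of each char):
  Position 0 ('f'): window [0,0] length 1 -- new best
  Position 1 ('g'): window [0,1] length 2 -- new best
  Position 2 ('h'): window [0,2] length 3 -- new best
  Position 3 ('d'): window [0,3] length 4 -- new best
  Position 4 ('c'): window [0,4] length 5 -- new best
  Position 5 ('b'): window [0,5] length 6 -- new best
  Position 6 ('e'): window [0,6] length 7 -- new best
  Position 7 ('b'): repeat (last at 5), move window start to 6
  Position 7 ('b'): window [6,7] length 2
  Position 8 ('g'): window [6,8] length 3
  Position 9 ('c'): window [6,9] length 4
  Position 10 ('f'): window [6,10] length 5
Longest substring with no repeats: "fghdcbe" with length 7

7


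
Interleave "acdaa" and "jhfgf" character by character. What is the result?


Interleaving "acdaa" and "jhfgf":
  Position 0: 'a' from first, 'j' from second => "aj"
  Position 1: 'c' from first, 'h' from second => "ch"
  Position 2: 'd' from first, 'f' from second => "df"
  Position 3: 'a' from first, 'g' from second => "ag"
  Position 4: 'a' from first, 'f' from second => "af"
Result: ajchdfagaf

ajchdfagaf


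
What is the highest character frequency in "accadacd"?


Input: accadacd
Character counts:
  'a': 3
  'c': 3
  'd': 2
Maximum frequency: 3

3


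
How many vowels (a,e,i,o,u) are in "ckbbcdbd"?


Input: ckbbcdbd
Checking each character:
  'c' at position 0: consonant
  'k' at position 1: consonant
  'b' at position 2: consonant
  'b' at position 3: consonant
  'c' at position 4: consonant
  'd' at position 5: consonant
  'b' at position 6: consonant
  'd' at position 7: consonant
Total vowels: 0

0


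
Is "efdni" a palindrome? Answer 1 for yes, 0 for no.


Input: efdni
Reversed: indfe
  Compare pos 0 ('e') with pos 4 ('i'): MISMATCH
  Compare pos 1 ('f') with pos 3 ('n'): MISMATCH
Result: not a palindrome

0


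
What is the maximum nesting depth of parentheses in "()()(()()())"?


Input: "()()(()()())"
Tracking depth:
  Position 0 '(': depth becomes 1
  Position 1 ')': depth becomes 0
  Position 2 '(': depth becomes 1
  Position 3 ')': depth becomes 0
  Position 4 '(': depth becomes 1
  Position 5 '(': depth becomes 2
  Position 6 ')': depth becomes 1
  Position 7 '(': depth becomes 2
  Position 8 ')': depth becomes 1
  Position 9 '(': depth becomes 2
  Position 10 ')': depth becomes 1
  Position 11 ')': depth becomes 0
Maximum depth reached: 2

2


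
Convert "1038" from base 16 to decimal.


Input: "1038" in base 16
Positional expansion:
  Digit '1' (value 1) x 16^3 = 4096
  Digit '0' (value 0) x 16^2 = 0
  Digit '3' (value 3) x 16^1 = 48
  Digit '8' (value 8) x 16^0 = 8
Sum = 4152

4152


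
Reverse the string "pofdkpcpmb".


Input: pofdkpcpmb
Reading characters right to left:
  Position 9: 'b'
  Position 8: 'm'
  Position 7: 'p'
  Position 6: 'c'
  Position 5: 'p'
  Position 4: 'k'
  Position 3: 'd'
  Position 2: 'f'
  Position 1: 'o'
  Position 0: 'p'
Reversed: bmpcpkdfop

bmpcpkdfop


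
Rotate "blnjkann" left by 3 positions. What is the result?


Input: "blnjkann", rotate left by 3
First 3 characters: "bln"
Remaining characters: "jkann"
Concatenate remaining + first: "jkann" + "bln" = "jkannbln"

jkannbln


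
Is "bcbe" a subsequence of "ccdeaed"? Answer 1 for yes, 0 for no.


Check if "bcbe" is a subsequence of "ccdeaed"
Greedy scan:
  Position 0 ('c'): no match needed
  Position 1 ('c'): no match needed
  Position 2 ('d'): no match needed
  Position 3 ('e'): no match needed
  Position 4 ('a'): no match needed
  Position 5 ('e'): no match needed
  Position 6 ('d'): no match needed
Only matched 0/4 characters => not a subsequence

0


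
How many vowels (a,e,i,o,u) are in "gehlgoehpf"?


Input: gehlgoehpf
Checking each character:
  'g' at position 0: consonant
  'e' at position 1: vowel (running total: 1)
  'h' at position 2: consonant
  'l' at position 3: consonant
  'g' at position 4: consonant
  'o' at position 5: vowel (running total: 2)
  'e' at position 6: vowel (running total: 3)
  'h' at position 7: consonant
  'p' at position 8: consonant
  'f' at position 9: consonant
Total vowels: 3

3


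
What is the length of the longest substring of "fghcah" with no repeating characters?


Input: "fghcah"
Sliding window (track last position of each char):
  Position 0 ('f'): window [0,0] length 1 -- new best
  Position 1 ('g'): window [0,1] length 2 -- new best
  Position 2 ('h'): window [0,2] length 3 -- new best
  Position 3 ('c'): window [0,3] length 4 -- new best
  Position 4 ('a'): window [0,4] length 5 -- new best
  Position 5 ('h'): repeat (last at 2), move window start to 3
  Position 5 ('h'): window [3,5] length 3
Longest substring with no repeats: "fghca" with length 5

5


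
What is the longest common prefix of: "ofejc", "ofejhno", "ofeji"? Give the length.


Words: ofejc, ofejhno, ofeji
  Position 0: all 'o' => match
  Position 1: all 'f' => match
  Position 2: all 'e' => match
  Position 3: all 'j' => match
  Position 4: ('c', 'h', 'i') => mismatch, stop
LCP = "ofej" (length 4)

4


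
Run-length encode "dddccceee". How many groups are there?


Input: dddccceee
Scanning for consecutive runs:
  Group 1: 'd' x 3 (positions 0-2)
  Group 2: 'c' x 3 (positions 3-5)
  Group 3: 'e' x 3 (positions 6-8)
Total groups: 3

3


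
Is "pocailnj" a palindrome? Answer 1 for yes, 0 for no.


Input: pocailnj
Reversed: jnliacop
  Compare pos 0 ('p') with pos 7 ('j'): MISMATCH
  Compare pos 1 ('o') with pos 6 ('n'): MISMATCH
  Compare pos 2 ('c') with pos 5 ('l'): MISMATCH
  Compare pos 3 ('a') with pos 4 ('i'): MISMATCH
Result: not a palindrome

0


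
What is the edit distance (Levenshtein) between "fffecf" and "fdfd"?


Computing edit distance: "fffecf" -> "fdfd"
DP table:
           f    d    f    d
      0    1    2    3    4
  f   1    0    1    2    3
  f   2    1    1    1    2
  f   3    2    2    1    2
  e   4    3    3    2    2
  c   5    4    4    3    3
  f   6    5    5    4    4
Edit distance = dp[6][4] = 4

4


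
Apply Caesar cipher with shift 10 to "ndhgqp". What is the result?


Caesar cipher: shift "ndhgqp" by 10
  'n' (pos 13) + 10 = pos 23 = 'x'
  'd' (pos 3) + 10 = pos 13 = 'n'
  'h' (pos 7) + 10 = pos 17 = 'r'
  'g' (pos 6) + 10 = pos 16 = 'q'
  'q' (pos 16) + 10 = pos 0 = 'a'
  'p' (pos 15) + 10 = pos 25 = 'z'
Result: xnrqaz

xnrqaz


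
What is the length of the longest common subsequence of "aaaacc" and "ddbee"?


LCS of "aaaacc" and "ddbee"
DP table:
           d    d    b    e    e
      0    0    0    0    0    0
  a   0    0    0    0    0    0
  a   0    0    0    0    0    0
  a   0    0    0    0    0    0
  a   0    0    0    0    0    0
  c   0    0    0    0    0    0
  c   0    0    0    0    0    0
LCS length = dp[6][5] = 0

0


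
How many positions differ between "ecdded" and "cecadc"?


Comparing "ecdded" and "cecadc" position by position:
  Position 0: 'e' vs 'c' => DIFFER
  Position 1: 'c' vs 'e' => DIFFER
  Position 2: 'd' vs 'c' => DIFFER
  Position 3: 'd' vs 'a' => DIFFER
  Position 4: 'e' vs 'd' => DIFFER
  Position 5: 'd' vs 'c' => DIFFER
Positions that differ: 6

6


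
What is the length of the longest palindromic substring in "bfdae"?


Input: "bfdae"
Checking substrings for palindromes:
  No multi-char palindromic substrings found
Longest palindromic substring: "b" with length 1

1


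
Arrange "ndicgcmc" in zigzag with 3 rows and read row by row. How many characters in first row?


Zigzag "ndicgcmc" into 3 rows:
Placing characters:
  'n' => row 0
  'd' => row 1
  'i' => row 2
  'c' => row 1
  'g' => row 0
  'c' => row 1
  'm' => row 2
  'c' => row 1
Rows:
  Row 0: "ng"
  Row 1: "dccc"
  Row 2: "im"
First row length: 2

2


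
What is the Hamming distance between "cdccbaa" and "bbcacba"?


Comparing "cdccbaa" and "bbcacba" position by position:
  Position 0: 'c' vs 'b' => differ
  Position 1: 'd' vs 'b' => differ
  Position 2: 'c' vs 'c' => same
  Position 3: 'c' vs 'a' => differ
  Position 4: 'b' vs 'c' => differ
  Position 5: 'a' vs 'b' => differ
  Position 6: 'a' vs 'a' => same
Total differences (Hamming distance): 5

5


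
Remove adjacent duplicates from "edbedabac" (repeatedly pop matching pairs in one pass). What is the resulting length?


Input: edbedabac
Stack-based adjacent duplicate removal:
  Read 'e': push. Stack: e
  Read 'd': push. Stack: ed
  Read 'b': push. Stack: edb
  Read 'e': push. Stack: edbe
  Read 'd': push. Stack: edbed
  Read 'a': push. Stack: edbeda
  Read 'b': push. Stack: edbedab
  Read 'a': push. Stack: edbedaba
  Read 'c': push. Stack: edbedabac
Final stack: "edbedabac" (length 9)

9


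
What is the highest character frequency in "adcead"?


Input: adcead
Character counts:
  'a': 2
  'c': 1
  'd': 2
  'e': 1
Maximum frequency: 2

2


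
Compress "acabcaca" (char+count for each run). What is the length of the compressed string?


Input: acabcaca
Runs:
  'a' x 1 => "a1"
  'c' x 1 => "c1"
  'a' x 1 => "a1"
  'b' x 1 => "b1"
  'c' x 1 => "c1"
  'a' x 1 => "a1"
  'c' x 1 => "c1"
  'a' x 1 => "a1"
Compressed: "a1c1a1b1c1a1c1a1"
Compressed length: 16

16


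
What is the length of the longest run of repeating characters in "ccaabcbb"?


Input: "ccaabcbb"
Scanning for longest run:
  Position 1 ('c'): continues run of 'c', length=2
  Position 2 ('a'): new char, reset run to 1
  Position 3 ('a'): continues run of 'a', length=2
  Position 4 ('b'): new char, reset run to 1
  Position 5 ('c'): new char, reset run to 1
  Position 6 ('b'): new char, reset run to 1
  Position 7 ('b'): continues run of 'b', length=2
Longest run: 'c' with length 2

2


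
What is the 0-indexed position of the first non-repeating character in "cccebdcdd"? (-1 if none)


Input: cccebdcdd
Character frequencies:
  'b': 1
  'c': 4
  'd': 3
  'e': 1
Scanning left to right for freq == 1:
  Position 0 ('c'): freq=4, skip
  Position 1 ('c'): freq=4, skip
  Position 2 ('c'): freq=4, skip
  Position 3 ('e'): unique! => answer = 3

3


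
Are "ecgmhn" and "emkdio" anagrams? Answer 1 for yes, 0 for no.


Strings: "ecgmhn", "emkdio"
Sorted first:  ceghmn
Sorted second: deikmo
Differ at position 0: 'c' vs 'd' => not anagrams

0


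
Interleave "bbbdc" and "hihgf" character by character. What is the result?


Interleaving "bbbdc" and "hihgf":
  Position 0: 'b' from first, 'h' from second => "bh"
  Position 1: 'b' from first, 'i' from second => "bi"
  Position 2: 'b' from first, 'h' from second => "bh"
  Position 3: 'd' from first, 'g' from second => "dg"
  Position 4: 'c' from first, 'f' from second => "cf"
Result: bhbibhdgcf

bhbibhdgcf


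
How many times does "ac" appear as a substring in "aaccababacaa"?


Searching for "ac" in "aaccababacaa"
Scanning each position:
  Position 0: "aa" => no
  Position 1: "ac" => MATCH
  Position 2: "cc" => no
  Position 3: "ca" => no
  Position 4: "ab" => no
  Position 5: "ba" => no
  Position 6: "ab" => no
  Position 7: "ba" => no
  Position 8: "ac" => MATCH
  Position 9: "ca" => no
  Position 10: "aa" => no
Total occurrences: 2

2


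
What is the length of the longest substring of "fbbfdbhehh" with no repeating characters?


Input: "fbbfdbhehh"
Sliding window (track last position of each char):
  Position 0 ('f'): window [0,0] length 1 -- new best
  Position 1 ('b'): window [0,1] length 2 -- new best
  Position 2 ('b'): repeat (last at 1), move window start to 2
  Position 2 ('b'): window [2,2] length 1
  Position 3 ('f'): window [2,3] length 2
  Position 4 ('d'): window [2,4] length 3 -- new best
  Position 5 ('b'): repeat (last at 2), move window start to 3
  Position 5 ('b'): window [3,5] length 3
  Position 6 ('h'): window [3,6] length 4 -- new best
  Position 7 ('e'): window [3,7] length 5 -- new best
  Position 8 ('h'): repeat (last at 6), move window start to 7
  Position 8 ('h'): window [7,8] length 2
  Position 9 ('h'): repeat (last at 8), move window start to 9
  Position 9 ('h'): window [9,9] length 1
Longest substring with no repeats: "fdbhe" with length 5

5


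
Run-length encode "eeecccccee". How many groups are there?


Input: eeecccccee
Scanning for consecutive runs:
  Group 1: 'e' x 3 (positions 0-2)
  Group 2: 'c' x 5 (positions 3-7)
  Group 3: 'e' x 2 (positions 8-9)
Total groups: 3

3


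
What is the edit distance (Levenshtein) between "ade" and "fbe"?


Computing edit distance: "ade" -> "fbe"
DP table:
           f    b    e
      0    1    2    3
  a   1    1    2    3
  d   2    2    2    3
  e   3    3    3    2
Edit distance = dp[3][3] = 2

2


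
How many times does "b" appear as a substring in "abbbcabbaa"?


Searching for "b" in "abbbcabbaa"
Scanning each position:
  Position 0: "a" => no
  Position 1: "b" => MATCH
  Position 2: "b" => MATCH
  Position 3: "b" => MATCH
  Position 4: "c" => no
  Position 5: "a" => no
  Position 6: "b" => MATCH
  Position 7: "b" => MATCH
  Position 8: "a" => no
  Position 9: "a" => no
Total occurrences: 5

5


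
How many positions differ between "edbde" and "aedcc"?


Comparing "edbde" and "aedcc" position by position:
  Position 0: 'e' vs 'a' => DIFFER
  Position 1: 'd' vs 'e' => DIFFER
  Position 2: 'b' vs 'd' => DIFFER
  Position 3: 'd' vs 'c' => DIFFER
  Position 4: 'e' vs 'c' => DIFFER
Positions that differ: 5

5


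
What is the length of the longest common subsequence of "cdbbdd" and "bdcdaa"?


LCS of "cdbbdd" and "bdcdaa"
DP table:
           b    d    c    d    a    a
      0    0    0    0    0    0    0
  c   0    0    0    1    1    1    1
  d   0    0    1    1    2    2    2
  b   0    1    1    1    2    2    2
  b   0    1    1    1    2    2    2
  d   0    1    2    2    2    2    2
  d   0    1    2    2    3    3    3
LCS length = dp[6][6] = 3

3


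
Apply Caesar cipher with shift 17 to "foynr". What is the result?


Caesar cipher: shift "foynr" by 17
  'f' (pos 5) + 17 = pos 22 = 'w'
  'o' (pos 14) + 17 = pos 5 = 'f'
  'y' (pos 24) + 17 = pos 15 = 'p'
  'n' (pos 13) + 17 = pos 4 = 'e'
  'r' (pos 17) + 17 = pos 8 = 'i'
Result: wfpei

wfpei


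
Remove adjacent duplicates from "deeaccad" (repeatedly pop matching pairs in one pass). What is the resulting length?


Input: deeaccad
Stack-based adjacent duplicate removal:
  Read 'd': push. Stack: d
  Read 'e': push. Stack: de
  Read 'e': matches stack top 'e' => pop. Stack: d
  Read 'a': push. Stack: da
  Read 'c': push. Stack: dac
  Read 'c': matches stack top 'c' => pop. Stack: da
  Read 'a': matches stack top 'a' => pop. Stack: d
  Read 'd': matches stack top 'd' => pop. Stack: (empty)
Final stack: "" (length 0)

0


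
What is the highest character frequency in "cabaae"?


Input: cabaae
Character counts:
  'a': 3
  'b': 1
  'c': 1
  'e': 1
Maximum frequency: 3

3


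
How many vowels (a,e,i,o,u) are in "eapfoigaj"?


Input: eapfoigaj
Checking each character:
  'e' at position 0: vowel (running total: 1)
  'a' at position 1: vowel (running total: 2)
  'p' at position 2: consonant
  'f' at position 3: consonant
  'o' at position 4: vowel (running total: 3)
  'i' at position 5: vowel (running total: 4)
  'g' at position 6: consonant
  'a' at position 7: vowel (running total: 5)
  'j' at position 8: consonant
Total vowels: 5

5


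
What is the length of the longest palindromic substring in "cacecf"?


Input: "cacecf"
Checking substrings for palindromes:
  [0:3] "cac" (len 3) => palindrome
  [2:5] "cec" (len 3) => palindrome
Longest palindromic substring: "cac" with length 3

3


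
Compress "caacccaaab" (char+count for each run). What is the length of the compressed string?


Input: caacccaaab
Runs:
  'c' x 1 => "c1"
  'a' x 2 => "a2"
  'c' x 3 => "c3"
  'a' x 3 => "a3"
  'b' x 1 => "b1"
Compressed: "c1a2c3a3b1"
Compressed length: 10

10


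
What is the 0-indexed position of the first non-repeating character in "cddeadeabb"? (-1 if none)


Input: cddeadeabb
Character frequencies:
  'a': 2
  'b': 2
  'c': 1
  'd': 3
  'e': 2
Scanning left to right for freq == 1:
  Position 0 ('c'): unique! => answer = 0

0


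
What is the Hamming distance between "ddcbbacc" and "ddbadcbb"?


Comparing "ddcbbacc" and "ddbadcbb" position by position:
  Position 0: 'd' vs 'd' => same
  Position 1: 'd' vs 'd' => same
  Position 2: 'c' vs 'b' => differ
  Position 3: 'b' vs 'a' => differ
  Position 4: 'b' vs 'd' => differ
  Position 5: 'a' vs 'c' => differ
  Position 6: 'c' vs 'b' => differ
  Position 7: 'c' vs 'b' => differ
Total differences (Hamming distance): 6

6


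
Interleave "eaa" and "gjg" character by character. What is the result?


Interleaving "eaa" and "gjg":
  Position 0: 'e' from first, 'g' from second => "eg"
  Position 1: 'a' from first, 'j' from second => "aj"
  Position 2: 'a' from first, 'g' from second => "ag"
Result: egajag

egajag


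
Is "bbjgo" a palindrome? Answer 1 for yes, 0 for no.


Input: bbjgo
Reversed: ogjbb
  Compare pos 0 ('b') with pos 4 ('o'): MISMATCH
  Compare pos 1 ('b') with pos 3 ('g'): MISMATCH
Result: not a palindrome

0


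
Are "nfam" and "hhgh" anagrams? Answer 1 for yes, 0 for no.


Strings: "nfam", "hhgh"
Sorted first:  afmn
Sorted second: ghhh
Differ at position 0: 'a' vs 'g' => not anagrams

0


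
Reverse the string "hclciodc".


Input: hclciodc
Reading characters right to left:
  Position 7: 'c'
  Position 6: 'd'
  Position 5: 'o'
  Position 4: 'i'
  Position 3: 'c'
  Position 2: 'l'
  Position 1: 'c'
  Position 0: 'h'
Reversed: cdoiclch

cdoiclch


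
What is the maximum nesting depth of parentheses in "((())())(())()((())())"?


Input: "((())())(())()((())())"
Tracking depth:
  Position 0 '(': depth becomes 1
  Position 1 '(': depth becomes 2
  Position 2 '(': depth becomes 3
  Position 3 ')': depth becomes 2
  Position 4 ')': depth becomes 1
  Position 5 '(': depth becomes 2
  Position 6 ')': depth becomes 1
  Position 7 ')': depth becomes 0
  Position 8 '(': depth becomes 1
  Position 9 '(': depth becomes 2
  Position 10 ')': depth becomes 1
  Position 11 ')': depth becomes 0
  Position 12 '(': depth becomes 1
  Position 13 ')': depth becomes 0
  Position 14 '(': depth becomes 1
  Position 15 '(': depth becomes 2
  Position 16 '(': depth becomes 3
  Position 17 ')': depth becomes 2
  Position 18 ')': depth becomes 1
  Position 19 '(': depth becomes 2
  Position 20 ')': depth becomes 1
  Position 21 ')': depth becomes 0
Maximum depth reached: 3

3


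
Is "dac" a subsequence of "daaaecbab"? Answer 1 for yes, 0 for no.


Check if "dac" is a subsequence of "daaaecbab"
Greedy scan:
  Position 0 ('d'): matches sub[0] = 'd'
  Position 1 ('a'): matches sub[1] = 'a'
  Position 2 ('a'): no match needed
  Position 3 ('a'): no match needed
  Position 4 ('e'): no match needed
  Position 5 ('c'): matches sub[2] = 'c'
  Position 6 ('b'): no match needed
  Position 7 ('a'): no match needed
  Position 8 ('b'): no match needed
All 3 characters matched => is a subsequence

1


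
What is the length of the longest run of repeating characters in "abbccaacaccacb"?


Input: "abbccaacaccacb"
Scanning for longest run:
  Position 1 ('b'): new char, reset run to 1
  Position 2 ('b'): continues run of 'b', length=2
  Position 3 ('c'): new char, reset run to 1
  Position 4 ('c'): continues run of 'c', length=2
  Position 5 ('a'): new char, reset run to 1
  Position 6 ('a'): continues run of 'a', length=2
  Position 7 ('c'): new char, reset run to 1
  Position 8 ('a'): new char, reset run to 1
  Position 9 ('c'): new char, reset run to 1
  Position 10 ('c'): continues run of 'c', length=2
  Position 11 ('a'): new char, reset run to 1
  Position 12 ('c'): new char, reset run to 1
  Position 13 ('b'): new char, reset run to 1
Longest run: 'b' with length 2

2


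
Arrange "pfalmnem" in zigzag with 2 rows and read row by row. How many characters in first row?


Zigzag "pfalmnem" into 2 rows:
Placing characters:
  'p' => row 0
  'f' => row 1
  'a' => row 0
  'l' => row 1
  'm' => row 0
  'n' => row 1
  'e' => row 0
  'm' => row 1
Rows:
  Row 0: "pame"
  Row 1: "flnm"
First row length: 4

4


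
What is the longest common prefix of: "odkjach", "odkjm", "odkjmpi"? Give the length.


Words: odkjach, odkjm, odkjmpi
  Position 0: all 'o' => match
  Position 1: all 'd' => match
  Position 2: all 'k' => match
  Position 3: all 'j' => match
  Position 4: ('a', 'm', 'm') => mismatch, stop
LCP = "odkj" (length 4)

4


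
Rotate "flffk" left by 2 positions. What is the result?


Input: "flffk", rotate left by 2
First 2 characters: "fl"
Remaining characters: "ffk"
Concatenate remaining + first: "ffk" + "fl" = "ffkfl"

ffkfl


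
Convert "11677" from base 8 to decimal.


Input: "11677" in base 8
Positional expansion:
  Digit '1' (value 1) x 8^4 = 4096
  Digit '1' (value 1) x 8^3 = 512
  Digit '6' (value 6) x 8^2 = 384
  Digit '7' (value 7) x 8^1 = 56
  Digit '7' (value 7) x 8^0 = 7
Sum = 5055

5055


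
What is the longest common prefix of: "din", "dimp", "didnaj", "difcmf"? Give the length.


Words: din, dimp, didnaj, difcmf
  Position 0: all 'd' => match
  Position 1: all 'i' => match
  Position 2: ('n', 'm', 'd', 'f') => mismatch, stop
LCP = "di" (length 2)

2


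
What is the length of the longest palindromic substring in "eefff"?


Input: "eefff"
Checking substrings for palindromes:
  [2:5] "fff" (len 3) => palindrome
  [0:2] "ee" (len 2) => palindrome
  [2:4] "ff" (len 2) => palindrome
  [3:5] "ff" (len 2) => palindrome
Longest palindromic substring: "fff" with length 3

3


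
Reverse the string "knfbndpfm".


Input: knfbndpfm
Reading characters right to left:
  Position 8: 'm'
  Position 7: 'f'
  Position 6: 'p'
  Position 5: 'd'
  Position 4: 'n'
  Position 3: 'b'
  Position 2: 'f'
  Position 1: 'n'
  Position 0: 'k'
Reversed: mfpdnbfnk

mfpdnbfnk


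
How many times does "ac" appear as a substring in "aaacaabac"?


Searching for "ac" in "aaacaabac"
Scanning each position:
  Position 0: "aa" => no
  Position 1: "aa" => no
  Position 2: "ac" => MATCH
  Position 3: "ca" => no
  Position 4: "aa" => no
  Position 5: "ab" => no
  Position 6: "ba" => no
  Position 7: "ac" => MATCH
Total occurrences: 2

2


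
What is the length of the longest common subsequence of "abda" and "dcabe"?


LCS of "abda" and "dcabe"
DP table:
           d    c    a    b    e
      0    0    0    0    0    0
  a   0    0    0    1    1    1
  b   0    0    0    1    2    2
  d   0    1    1    1    2    2
  a   0    1    1    2    2    2
LCS length = dp[4][5] = 2

2


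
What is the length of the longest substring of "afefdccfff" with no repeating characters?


Input: "afefdccfff"
Sliding window (track last position of each char):
  Position 0 ('a'): window [0,0] length 1 -- new best
  Position 1 ('f'): window [0,1] length 2 -- new best
  Position 2 ('e'): window [0,2] length 3 -- new best
  Position 3 ('f'): repeat (last at 1), move window start to 2
  Position 3 ('f'): window [2,3] length 2
  Position 4 ('d'): window [2,4] length 3
  Position 5 ('c'): window [2,5] length 4 -- new best
  Position 6 ('c'): repeat (last at 5), move window start to 6
  Position 6 ('c'): window [6,6] length 1
  Position 7 ('f'): window [6,7] length 2
  Position 8 ('f'): repeat (last at 7), move window start to 8
  Position 8 ('f'): window [8,8] length 1
  Position 9 ('f'): repeat (last at 8), move window start to 9
  Position 9 ('f'): window [9,9] length 1
Longest substring with no repeats: "efdc" with length 4

4


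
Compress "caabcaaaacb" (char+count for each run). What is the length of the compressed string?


Input: caabcaaaacb
Runs:
  'c' x 1 => "c1"
  'a' x 2 => "a2"
  'b' x 1 => "b1"
  'c' x 1 => "c1"
  'a' x 4 => "a4"
  'c' x 1 => "c1"
  'b' x 1 => "b1"
Compressed: "c1a2b1c1a4c1b1"
Compressed length: 14

14


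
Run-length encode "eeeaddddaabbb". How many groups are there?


Input: eeeaddddaabbb
Scanning for consecutive runs:
  Group 1: 'e' x 3 (positions 0-2)
  Group 2: 'a' x 1 (positions 3-3)
  Group 3: 'd' x 4 (positions 4-7)
  Group 4: 'a' x 2 (positions 8-9)
  Group 5: 'b' x 3 (positions 10-12)
Total groups: 5

5


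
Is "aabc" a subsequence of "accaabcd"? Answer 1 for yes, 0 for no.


Check if "aabc" is a subsequence of "accaabcd"
Greedy scan:
  Position 0 ('a'): matches sub[0] = 'a'
  Position 1 ('c'): no match needed
  Position 2 ('c'): no match needed
  Position 3 ('a'): matches sub[1] = 'a'
  Position 4 ('a'): no match needed
  Position 5 ('b'): matches sub[2] = 'b'
  Position 6 ('c'): matches sub[3] = 'c'
  Position 7 ('d'): no match needed
All 4 characters matched => is a subsequence

1


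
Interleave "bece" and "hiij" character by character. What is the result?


Interleaving "bece" and "hiij":
  Position 0: 'b' from first, 'h' from second => "bh"
  Position 1: 'e' from first, 'i' from second => "ei"
  Position 2: 'c' from first, 'i' from second => "ci"
  Position 3: 'e' from first, 'j' from second => "ej"
Result: bheiciej

bheiciej


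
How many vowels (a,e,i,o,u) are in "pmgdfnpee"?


Input: pmgdfnpee
Checking each character:
  'p' at position 0: consonant
  'm' at position 1: consonant
  'g' at position 2: consonant
  'd' at position 3: consonant
  'f' at position 4: consonant
  'n' at position 5: consonant
  'p' at position 6: consonant
  'e' at position 7: vowel (running total: 1)
  'e' at position 8: vowel (running total: 2)
Total vowels: 2

2


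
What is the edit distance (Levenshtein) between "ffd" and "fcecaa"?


Computing edit distance: "ffd" -> "fcecaa"
DP table:
           f    c    e    c    a    a
      0    1    2    3    4    5    6
  f   1    0    1    2    3    4    5
  f   2    1    1    2    3    4    5
  d   3    2    2    2    3    4    5
Edit distance = dp[3][6] = 5

5


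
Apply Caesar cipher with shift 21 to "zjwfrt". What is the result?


Caesar cipher: shift "zjwfrt" by 21
  'z' (pos 25) + 21 = pos 20 = 'u'
  'j' (pos 9) + 21 = pos 4 = 'e'
  'w' (pos 22) + 21 = pos 17 = 'r'
  'f' (pos 5) + 21 = pos 0 = 'a'
  'r' (pos 17) + 21 = pos 12 = 'm'
  't' (pos 19) + 21 = pos 14 = 'o'
Result: ueramo

ueramo


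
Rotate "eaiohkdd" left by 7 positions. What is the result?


Input: "eaiohkdd", rotate left by 7
First 7 characters: "eaiohkd"
Remaining characters: "d"
Concatenate remaining + first: "d" + "eaiohkd" = "deaiohkd"

deaiohkd


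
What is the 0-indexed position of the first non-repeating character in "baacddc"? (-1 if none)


Input: baacddc
Character frequencies:
  'a': 2
  'b': 1
  'c': 2
  'd': 2
Scanning left to right for freq == 1:
  Position 0 ('b'): unique! => answer = 0

0


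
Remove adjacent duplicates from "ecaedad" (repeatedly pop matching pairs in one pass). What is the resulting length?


Input: ecaedad
Stack-based adjacent duplicate removal:
  Read 'e': push. Stack: e
  Read 'c': push. Stack: ec
  Read 'a': push. Stack: eca
  Read 'e': push. Stack: ecae
  Read 'd': push. Stack: ecaed
  Read 'a': push. Stack: ecaeda
  Read 'd': push. Stack: ecaedad
Final stack: "ecaedad" (length 7)

7


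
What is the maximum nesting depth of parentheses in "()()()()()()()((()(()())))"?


Input: "()()()()()()()((()(()())))"
Tracking depth:
  Position 0 '(': depth becomes 1
  Position 1 ')': depth becomes 0
  Position 2 '(': depth becomes 1
  Position 3 ')': depth becomes 0
  Position 4 '(': depth becomes 1
  Position 5 ')': depth becomes 0
  Position 6 '(': depth becomes 1
  Position 7 ')': depth becomes 0
  Position 8 '(': depth becomes 1
  Position 9 ')': depth becomes 0
  Position 10 '(': depth becomes 1
  Position 11 ')': depth becomes 0
  Position 12 '(': depth becomes 1
  Position 13 ')': depth becomes 0
  Position 14 '(': depth becomes 1
  Position 15 '(': depth becomes 2
  Position 16 '(': depth becomes 3
  Position 17 ')': depth becomes 2
  Position 18 '(': depth becomes 3
  Position 19 '(': depth becomes 4
  Position 20 ')': depth becomes 3
  Position 21 '(': depth becomes 4
  Position 22 ')': depth becomes 3
  Position 23 ')': depth becomes 2
  Position 24 ')': depth becomes 1
  Position 25 ')': depth becomes 0
Maximum depth reached: 4

4


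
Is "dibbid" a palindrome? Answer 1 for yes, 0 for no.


Input: dibbid
Reversed: dibbid
  Compare pos 0 ('d') with pos 5 ('d'): match
  Compare pos 1 ('i') with pos 4 ('i'): match
  Compare pos 2 ('b') with pos 3 ('b'): match
Result: palindrome

1


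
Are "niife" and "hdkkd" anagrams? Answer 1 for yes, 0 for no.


Strings: "niife", "hdkkd"
Sorted first:  efiin
Sorted second: ddhkk
Differ at position 0: 'e' vs 'd' => not anagrams

0


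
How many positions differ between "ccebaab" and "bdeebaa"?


Comparing "ccebaab" and "bdeebaa" position by position:
  Position 0: 'c' vs 'b' => DIFFER
  Position 1: 'c' vs 'd' => DIFFER
  Position 2: 'e' vs 'e' => same
  Position 3: 'b' vs 'e' => DIFFER
  Position 4: 'a' vs 'b' => DIFFER
  Position 5: 'a' vs 'a' => same
  Position 6: 'b' vs 'a' => DIFFER
Positions that differ: 5

5


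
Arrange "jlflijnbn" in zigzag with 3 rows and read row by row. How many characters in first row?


Zigzag "jlflijnbn" into 3 rows:
Placing characters:
  'j' => row 0
  'l' => row 1
  'f' => row 2
  'l' => row 1
  'i' => row 0
  'j' => row 1
  'n' => row 2
  'b' => row 1
  'n' => row 0
Rows:
  Row 0: "jin"
  Row 1: "lljb"
  Row 2: "fn"
First row length: 3

3


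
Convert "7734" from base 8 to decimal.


Input: "7734" in base 8
Positional expansion:
  Digit '7' (value 7) x 8^3 = 3584
  Digit '7' (value 7) x 8^2 = 448
  Digit '3' (value 3) x 8^1 = 24
  Digit '4' (value 4) x 8^0 = 4
Sum = 4060

4060


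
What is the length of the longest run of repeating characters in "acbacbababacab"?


Input: "acbacbababacab"
Scanning for longest run:
  Position 1 ('c'): new char, reset run to 1
  Position 2 ('b'): new char, reset run to 1
  Position 3 ('a'): new char, reset run to 1
  Position 4 ('c'): new char, reset run to 1
  Position 5 ('b'): new char, reset run to 1
  Position 6 ('a'): new char, reset run to 1
  Position 7 ('b'): new char, reset run to 1
  Position 8 ('a'): new char, reset run to 1
  Position 9 ('b'): new char, reset run to 1
  Position 10 ('a'): new char, reset run to 1
  Position 11 ('c'): new char, reset run to 1
  Position 12 ('a'): new char, reset run to 1
  Position 13 ('b'): new char, reset run to 1
Longest run: 'a' with length 1

1


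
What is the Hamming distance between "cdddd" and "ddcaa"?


Comparing "cdddd" and "ddcaa" position by position:
  Position 0: 'c' vs 'd' => differ
  Position 1: 'd' vs 'd' => same
  Position 2: 'd' vs 'c' => differ
  Position 3: 'd' vs 'a' => differ
  Position 4: 'd' vs 'a' => differ
Total differences (Hamming distance): 4

4


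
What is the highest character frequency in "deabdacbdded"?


Input: deabdacbdded
Character counts:
  'a': 2
  'b': 2
  'c': 1
  'd': 5
  'e': 2
Maximum frequency: 5

5


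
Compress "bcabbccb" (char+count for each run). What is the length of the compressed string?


Input: bcabbccb
Runs:
  'b' x 1 => "b1"
  'c' x 1 => "c1"
  'a' x 1 => "a1"
  'b' x 2 => "b2"
  'c' x 2 => "c2"
  'b' x 1 => "b1"
Compressed: "b1c1a1b2c2b1"
Compressed length: 12

12


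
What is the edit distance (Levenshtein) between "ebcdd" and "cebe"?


Computing edit distance: "ebcdd" -> "cebe"
DP table:
           c    e    b    e
      0    1    2    3    4
  e   1    1    1    2    3
  b   2    2    2    1    2
  c   3    2    3    2    2
  d   4    3    3    3    3
  d   5    4    4    4    4
Edit distance = dp[5][4] = 4

4


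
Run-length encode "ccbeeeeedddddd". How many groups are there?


Input: ccbeeeeedddddd
Scanning for consecutive runs:
  Group 1: 'c' x 2 (positions 0-1)
  Group 2: 'b' x 1 (positions 2-2)
  Group 3: 'e' x 5 (positions 3-7)
  Group 4: 'd' x 6 (positions 8-13)
Total groups: 4

4


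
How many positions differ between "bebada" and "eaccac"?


Comparing "bebada" and "eaccac" position by position:
  Position 0: 'b' vs 'e' => DIFFER
  Position 1: 'e' vs 'a' => DIFFER
  Position 2: 'b' vs 'c' => DIFFER
  Position 3: 'a' vs 'c' => DIFFER
  Position 4: 'd' vs 'a' => DIFFER
  Position 5: 'a' vs 'c' => DIFFER
Positions that differ: 6

6


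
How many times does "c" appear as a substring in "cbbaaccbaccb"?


Searching for "c" in "cbbaaccbaccb"
Scanning each position:
  Position 0: "c" => MATCH
  Position 1: "b" => no
  Position 2: "b" => no
  Position 3: "a" => no
  Position 4: "a" => no
  Position 5: "c" => MATCH
  Position 6: "c" => MATCH
  Position 7: "b" => no
  Position 8: "a" => no
  Position 9: "c" => MATCH
  Position 10: "c" => MATCH
  Position 11: "b" => no
Total occurrences: 5

5


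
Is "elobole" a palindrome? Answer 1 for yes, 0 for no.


Input: elobole
Reversed: elobole
  Compare pos 0 ('e') with pos 6 ('e'): match
  Compare pos 1 ('l') with pos 5 ('l'): match
  Compare pos 2 ('o') with pos 4 ('o'): match
Result: palindrome

1


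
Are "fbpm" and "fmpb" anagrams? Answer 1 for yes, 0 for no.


Strings: "fbpm", "fmpb"
Sorted first:  bfmp
Sorted second: bfmp
Sorted forms match => anagrams

1


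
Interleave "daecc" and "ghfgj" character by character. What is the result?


Interleaving "daecc" and "ghfgj":
  Position 0: 'd' from first, 'g' from second => "dg"
  Position 1: 'a' from first, 'h' from second => "ah"
  Position 2: 'e' from first, 'f' from second => "ef"
  Position 3: 'c' from first, 'g' from second => "cg"
  Position 4: 'c' from first, 'j' from second => "cj"
Result: dgahefcgcj

dgahefcgcj


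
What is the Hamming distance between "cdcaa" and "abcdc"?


Comparing "cdcaa" and "abcdc" position by position:
  Position 0: 'c' vs 'a' => differ
  Position 1: 'd' vs 'b' => differ
  Position 2: 'c' vs 'c' => same
  Position 3: 'a' vs 'd' => differ
  Position 4: 'a' vs 'c' => differ
Total differences (Hamming distance): 4

4


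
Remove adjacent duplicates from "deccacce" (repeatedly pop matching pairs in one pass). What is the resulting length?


Input: deccacce
Stack-based adjacent duplicate removal:
  Read 'd': push. Stack: d
  Read 'e': push. Stack: de
  Read 'c': push. Stack: dec
  Read 'c': matches stack top 'c' => pop. Stack: de
  Read 'a': push. Stack: dea
  Read 'c': push. Stack: deac
  Read 'c': matches stack top 'c' => pop. Stack: dea
  Read 'e': push. Stack: deae
Final stack: "deae" (length 4)

4


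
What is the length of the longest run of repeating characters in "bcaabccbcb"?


Input: "bcaabccbcb"
Scanning for longest run:
  Position 1 ('c'): new char, reset run to 1
  Position 2 ('a'): new char, reset run to 1
  Position 3 ('a'): continues run of 'a', length=2
  Position 4 ('b'): new char, reset run to 1
  Position 5 ('c'): new char, reset run to 1
  Position 6 ('c'): continues run of 'c', length=2
  Position 7 ('b'): new char, reset run to 1
  Position 8 ('c'): new char, reset run to 1
  Position 9 ('b'): new char, reset run to 1
Longest run: 'a' with length 2

2


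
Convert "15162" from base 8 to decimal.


Input: "15162" in base 8
Positional expansion:
  Digit '1' (value 1) x 8^4 = 4096
  Digit '5' (value 5) x 8^3 = 2560
  Digit '1' (value 1) x 8^2 = 64
  Digit '6' (value 6) x 8^1 = 48
  Digit '2' (value 2) x 8^0 = 2
Sum = 6770

6770


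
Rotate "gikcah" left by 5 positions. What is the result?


Input: "gikcah", rotate left by 5
First 5 characters: "gikca"
Remaining characters: "h"
Concatenate remaining + first: "h" + "gikca" = "hgikca"

hgikca


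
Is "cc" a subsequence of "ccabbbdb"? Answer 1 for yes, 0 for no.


Check if "cc" is a subsequence of "ccabbbdb"
Greedy scan:
  Position 0 ('c'): matches sub[0] = 'c'
  Position 1 ('c'): matches sub[1] = 'c'
  Position 2 ('a'): no match needed
  Position 3 ('b'): no match needed
  Position 4 ('b'): no match needed
  Position 5 ('b'): no match needed
  Position 6 ('d'): no match needed
  Position 7 ('b'): no match needed
All 2 characters matched => is a subsequence

1


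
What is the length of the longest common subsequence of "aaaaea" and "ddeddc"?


LCS of "aaaaea" and "ddeddc"
DP table:
           d    d    e    d    d    c
      0    0    0    0    0    0    0
  a   0    0    0    0    0    0    0
  a   0    0    0    0    0    0    0
  a   0    0    0    0    0    0    0
  a   0    0    0    0    0    0    0
  e   0    0    0    1    1    1    1
  a   0    0    0    1    1    1    1
LCS length = dp[6][6] = 1

1


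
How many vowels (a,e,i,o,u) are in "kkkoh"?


Input: kkkoh
Checking each character:
  'k' at position 0: consonant
  'k' at position 1: consonant
  'k' at position 2: consonant
  'o' at position 3: vowel (running total: 1)
  'h' at position 4: consonant
Total vowels: 1

1


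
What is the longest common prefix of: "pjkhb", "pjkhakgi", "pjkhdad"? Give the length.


Words: pjkhb, pjkhakgi, pjkhdad
  Position 0: all 'p' => match
  Position 1: all 'j' => match
  Position 2: all 'k' => match
  Position 3: all 'h' => match
  Position 4: ('b', 'a', 'd') => mismatch, stop
LCP = "pjkh" (length 4)

4


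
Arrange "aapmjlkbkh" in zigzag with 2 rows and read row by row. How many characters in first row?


Zigzag "aapmjlkbkh" into 2 rows:
Placing characters:
  'a' => row 0
  'a' => row 1
  'p' => row 0
  'm' => row 1
  'j' => row 0
  'l' => row 1
  'k' => row 0
  'b' => row 1
  'k' => row 0
  'h' => row 1
Rows:
  Row 0: "apjkk"
  Row 1: "amlbh"
First row length: 5

5


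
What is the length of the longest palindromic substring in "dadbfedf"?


Input: "dadbfedf"
Checking substrings for palindromes:
  [0:3] "dad" (len 3) => palindrome
Longest palindromic substring: "dad" with length 3

3


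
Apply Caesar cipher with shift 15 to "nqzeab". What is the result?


Caesar cipher: shift "nqzeab" by 15
  'n' (pos 13) + 15 = pos 2 = 'c'
  'q' (pos 16) + 15 = pos 5 = 'f'
  'z' (pos 25) + 15 = pos 14 = 'o'
  'e' (pos 4) + 15 = pos 19 = 't'
  'a' (pos 0) + 15 = pos 15 = 'p'
  'b' (pos 1) + 15 = pos 16 = 'q'
Result: cfotpq

cfotpq


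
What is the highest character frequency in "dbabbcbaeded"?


Input: dbabbcbaeded
Character counts:
  'a': 2
  'b': 4
  'c': 1
  'd': 3
  'e': 2
Maximum frequency: 4

4


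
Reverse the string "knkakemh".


Input: knkakemh
Reading characters right to left:
  Position 7: 'h'
  Position 6: 'm'
  Position 5: 'e'
  Position 4: 'k'
  Position 3: 'a'
  Position 2: 'k'
  Position 1: 'n'
  Position 0: 'k'
Reversed: hmekaknk

hmekaknk


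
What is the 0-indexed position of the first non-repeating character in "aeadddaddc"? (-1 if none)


Input: aeadddaddc
Character frequencies:
  'a': 3
  'c': 1
  'd': 5
  'e': 1
Scanning left to right for freq == 1:
  Position 0 ('a'): freq=3, skip
  Position 1 ('e'): unique! => answer = 1

1


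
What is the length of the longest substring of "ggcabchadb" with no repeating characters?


Input: "ggcabchadb"
Sliding window (track last position of each char):
  Position 0 ('g'): window [0,0] length 1 -- new best
  Position 1 ('g'): repeat (last at 0), move window start to 1
  Position 1 ('g'): window [1,1] length 1
  Position 2 ('c'): window [1,2] length 2 -- new best
  Position 3 ('a'): window [1,3] length 3 -- new best
  Position 4 ('b'): window [1,4] length 4 -- new best
  Position 5 ('c'): repeat (last at 2), move window start to 3
  Position 5 ('c'): window [3,5] length 3
  Position 6 ('h'): window [3,6] length 4
  Position 7 ('a'): repeat (last at 3), move window start to 4
  Position 7 ('a'): window [4,7] length 4
  Position 8 ('d'): window [4,8] length 5 -- new best
  Position 9 ('b'): repeat (last at 4), move window start to 5
  Position 9 ('b'): window [5,9] length 5
Longest substring with no repeats: "bchad" with length 5

5
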